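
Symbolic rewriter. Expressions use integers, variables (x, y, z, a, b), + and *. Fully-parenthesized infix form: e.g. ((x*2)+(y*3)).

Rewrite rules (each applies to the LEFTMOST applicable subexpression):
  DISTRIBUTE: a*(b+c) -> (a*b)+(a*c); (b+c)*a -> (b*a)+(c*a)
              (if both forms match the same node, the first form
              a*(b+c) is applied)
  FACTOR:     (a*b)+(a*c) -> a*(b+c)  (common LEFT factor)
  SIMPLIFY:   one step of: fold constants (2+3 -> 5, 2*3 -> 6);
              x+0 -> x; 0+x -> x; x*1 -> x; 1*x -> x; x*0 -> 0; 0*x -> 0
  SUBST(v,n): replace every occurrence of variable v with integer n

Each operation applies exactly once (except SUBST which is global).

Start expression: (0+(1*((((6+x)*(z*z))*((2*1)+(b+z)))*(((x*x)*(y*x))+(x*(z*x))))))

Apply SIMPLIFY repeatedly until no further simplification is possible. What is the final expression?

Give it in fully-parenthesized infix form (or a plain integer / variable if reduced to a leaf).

Answer: ((((6+x)*(z*z))*(2+(b+z)))*(((x*x)*(y*x))+(x*(z*x))))

Derivation:
Start: (0+(1*((((6+x)*(z*z))*((2*1)+(b+z)))*(((x*x)*(y*x))+(x*(z*x))))))
Step 1: at root: (0+(1*((((6+x)*(z*z))*((2*1)+(b+z)))*(((x*x)*(y*x))+(x*(z*x)))))) -> (1*((((6+x)*(z*z))*((2*1)+(b+z)))*(((x*x)*(y*x))+(x*(z*x))))); overall: (0+(1*((((6+x)*(z*z))*((2*1)+(b+z)))*(((x*x)*(y*x))+(x*(z*x)))))) -> (1*((((6+x)*(z*z))*((2*1)+(b+z)))*(((x*x)*(y*x))+(x*(z*x)))))
Step 2: at root: (1*((((6+x)*(z*z))*((2*1)+(b+z)))*(((x*x)*(y*x))+(x*(z*x))))) -> ((((6+x)*(z*z))*((2*1)+(b+z)))*(((x*x)*(y*x))+(x*(z*x)))); overall: (1*((((6+x)*(z*z))*((2*1)+(b+z)))*(((x*x)*(y*x))+(x*(z*x))))) -> ((((6+x)*(z*z))*((2*1)+(b+z)))*(((x*x)*(y*x))+(x*(z*x))))
Step 3: at LRL: (2*1) -> 2; overall: ((((6+x)*(z*z))*((2*1)+(b+z)))*(((x*x)*(y*x))+(x*(z*x)))) -> ((((6+x)*(z*z))*(2+(b+z)))*(((x*x)*(y*x))+(x*(z*x))))
Fixed point: ((((6+x)*(z*z))*(2+(b+z)))*(((x*x)*(y*x))+(x*(z*x))))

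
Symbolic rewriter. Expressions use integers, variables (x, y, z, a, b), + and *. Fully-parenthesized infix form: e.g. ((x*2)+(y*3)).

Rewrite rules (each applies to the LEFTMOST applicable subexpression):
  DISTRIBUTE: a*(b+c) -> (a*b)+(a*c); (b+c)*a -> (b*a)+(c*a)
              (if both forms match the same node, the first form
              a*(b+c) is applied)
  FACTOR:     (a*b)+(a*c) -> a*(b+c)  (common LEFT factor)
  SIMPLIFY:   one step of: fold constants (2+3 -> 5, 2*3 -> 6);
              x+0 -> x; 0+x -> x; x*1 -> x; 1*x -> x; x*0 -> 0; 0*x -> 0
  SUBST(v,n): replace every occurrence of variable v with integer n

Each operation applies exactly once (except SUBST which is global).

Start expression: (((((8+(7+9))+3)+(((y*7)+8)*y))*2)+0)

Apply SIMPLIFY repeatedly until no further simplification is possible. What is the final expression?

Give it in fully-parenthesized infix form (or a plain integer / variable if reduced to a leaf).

Answer: ((27+(((y*7)+8)*y))*2)

Derivation:
Start: (((((8+(7+9))+3)+(((y*7)+8)*y))*2)+0)
Step 1: at root: (((((8+(7+9))+3)+(((y*7)+8)*y))*2)+0) -> ((((8+(7+9))+3)+(((y*7)+8)*y))*2); overall: (((((8+(7+9))+3)+(((y*7)+8)*y))*2)+0) -> ((((8+(7+9))+3)+(((y*7)+8)*y))*2)
Step 2: at LLLR: (7+9) -> 16; overall: ((((8+(7+9))+3)+(((y*7)+8)*y))*2) -> ((((8+16)+3)+(((y*7)+8)*y))*2)
Step 3: at LLL: (8+16) -> 24; overall: ((((8+16)+3)+(((y*7)+8)*y))*2) -> (((24+3)+(((y*7)+8)*y))*2)
Step 4: at LL: (24+3) -> 27; overall: (((24+3)+(((y*7)+8)*y))*2) -> ((27+(((y*7)+8)*y))*2)
Fixed point: ((27+(((y*7)+8)*y))*2)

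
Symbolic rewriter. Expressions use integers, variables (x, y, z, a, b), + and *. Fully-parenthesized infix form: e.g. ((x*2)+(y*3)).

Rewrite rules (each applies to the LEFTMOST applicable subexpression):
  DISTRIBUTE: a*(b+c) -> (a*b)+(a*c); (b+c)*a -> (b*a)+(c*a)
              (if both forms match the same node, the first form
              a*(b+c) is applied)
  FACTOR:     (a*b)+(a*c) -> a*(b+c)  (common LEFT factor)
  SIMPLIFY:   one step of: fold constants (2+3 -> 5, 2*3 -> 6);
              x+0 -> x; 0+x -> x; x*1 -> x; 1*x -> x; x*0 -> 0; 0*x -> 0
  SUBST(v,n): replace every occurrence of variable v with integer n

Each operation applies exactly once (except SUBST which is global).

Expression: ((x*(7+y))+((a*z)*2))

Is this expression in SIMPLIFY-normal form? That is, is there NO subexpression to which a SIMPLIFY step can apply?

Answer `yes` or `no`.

Expression: ((x*(7+y))+((a*z)*2))
Scanning for simplifiable subexpressions (pre-order)...
  at root: ((x*(7+y))+((a*z)*2)) (not simplifiable)
  at L: (x*(7+y)) (not simplifiable)
  at LR: (7+y) (not simplifiable)
  at R: ((a*z)*2) (not simplifiable)
  at RL: (a*z) (not simplifiable)
Result: no simplifiable subexpression found -> normal form.

Answer: yes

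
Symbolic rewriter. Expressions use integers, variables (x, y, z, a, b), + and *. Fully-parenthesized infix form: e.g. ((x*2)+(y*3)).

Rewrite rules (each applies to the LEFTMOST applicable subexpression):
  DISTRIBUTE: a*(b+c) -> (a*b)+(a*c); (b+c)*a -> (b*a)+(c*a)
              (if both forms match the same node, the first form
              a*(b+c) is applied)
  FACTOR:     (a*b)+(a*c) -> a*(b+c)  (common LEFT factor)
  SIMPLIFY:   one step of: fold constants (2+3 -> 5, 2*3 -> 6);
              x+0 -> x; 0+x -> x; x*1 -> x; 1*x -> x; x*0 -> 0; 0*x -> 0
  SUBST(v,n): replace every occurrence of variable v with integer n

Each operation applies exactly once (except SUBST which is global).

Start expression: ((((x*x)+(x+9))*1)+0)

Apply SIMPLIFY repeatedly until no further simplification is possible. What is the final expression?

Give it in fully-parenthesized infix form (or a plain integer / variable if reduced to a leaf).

Start: ((((x*x)+(x+9))*1)+0)
Step 1: at root: ((((x*x)+(x+9))*1)+0) -> (((x*x)+(x+9))*1); overall: ((((x*x)+(x+9))*1)+0) -> (((x*x)+(x+9))*1)
Step 2: at root: (((x*x)+(x+9))*1) -> ((x*x)+(x+9)); overall: (((x*x)+(x+9))*1) -> ((x*x)+(x+9))
Fixed point: ((x*x)+(x+9))

Answer: ((x*x)+(x+9))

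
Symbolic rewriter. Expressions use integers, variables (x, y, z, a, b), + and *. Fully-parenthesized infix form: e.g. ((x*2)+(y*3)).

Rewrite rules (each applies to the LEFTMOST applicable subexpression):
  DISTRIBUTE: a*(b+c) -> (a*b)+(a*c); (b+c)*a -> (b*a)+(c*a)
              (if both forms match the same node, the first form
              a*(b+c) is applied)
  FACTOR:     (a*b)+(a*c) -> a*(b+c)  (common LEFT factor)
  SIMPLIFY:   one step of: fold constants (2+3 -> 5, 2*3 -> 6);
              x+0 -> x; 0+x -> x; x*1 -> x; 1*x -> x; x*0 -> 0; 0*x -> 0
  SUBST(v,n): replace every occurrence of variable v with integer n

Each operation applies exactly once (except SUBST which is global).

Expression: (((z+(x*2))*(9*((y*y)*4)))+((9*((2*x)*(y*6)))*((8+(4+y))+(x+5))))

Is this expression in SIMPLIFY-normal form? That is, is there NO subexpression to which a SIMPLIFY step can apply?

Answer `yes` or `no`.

Answer: yes

Derivation:
Expression: (((z+(x*2))*(9*((y*y)*4)))+((9*((2*x)*(y*6)))*((8+(4+y))+(x+5))))
Scanning for simplifiable subexpressions (pre-order)...
  at root: (((z+(x*2))*(9*((y*y)*4)))+((9*((2*x)*(y*6)))*((8+(4+y))+(x+5)))) (not simplifiable)
  at L: ((z+(x*2))*(9*((y*y)*4))) (not simplifiable)
  at LL: (z+(x*2)) (not simplifiable)
  at LLR: (x*2) (not simplifiable)
  at LR: (9*((y*y)*4)) (not simplifiable)
  at LRR: ((y*y)*4) (not simplifiable)
  at LRRL: (y*y) (not simplifiable)
  at R: ((9*((2*x)*(y*6)))*((8+(4+y))+(x+5))) (not simplifiable)
  at RL: (9*((2*x)*(y*6))) (not simplifiable)
  at RLR: ((2*x)*(y*6)) (not simplifiable)
  at RLRL: (2*x) (not simplifiable)
  at RLRR: (y*6) (not simplifiable)
  at RR: ((8+(4+y))+(x+5)) (not simplifiable)
  at RRL: (8+(4+y)) (not simplifiable)
  at RRLR: (4+y) (not simplifiable)
  at RRR: (x+5) (not simplifiable)
Result: no simplifiable subexpression found -> normal form.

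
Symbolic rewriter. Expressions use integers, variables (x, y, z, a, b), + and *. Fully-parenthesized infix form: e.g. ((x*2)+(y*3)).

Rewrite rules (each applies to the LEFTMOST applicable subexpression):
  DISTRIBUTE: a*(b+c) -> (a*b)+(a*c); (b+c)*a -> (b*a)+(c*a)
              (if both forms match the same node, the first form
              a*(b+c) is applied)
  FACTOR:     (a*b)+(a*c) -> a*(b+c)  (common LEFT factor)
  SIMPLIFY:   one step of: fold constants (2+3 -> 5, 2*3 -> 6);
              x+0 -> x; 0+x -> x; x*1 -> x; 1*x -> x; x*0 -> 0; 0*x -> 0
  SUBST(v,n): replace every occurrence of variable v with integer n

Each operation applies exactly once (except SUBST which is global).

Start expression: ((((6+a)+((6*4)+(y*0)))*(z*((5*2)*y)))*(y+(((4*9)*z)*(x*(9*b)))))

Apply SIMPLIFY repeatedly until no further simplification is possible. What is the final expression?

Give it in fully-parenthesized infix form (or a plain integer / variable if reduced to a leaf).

Answer: ((((6+a)+24)*(z*(10*y)))*(y+((36*z)*(x*(9*b)))))

Derivation:
Start: ((((6+a)+((6*4)+(y*0)))*(z*((5*2)*y)))*(y+(((4*9)*z)*(x*(9*b)))))
Step 1: at LLRL: (6*4) -> 24; overall: ((((6+a)+((6*4)+(y*0)))*(z*((5*2)*y)))*(y+(((4*9)*z)*(x*(9*b))))) -> ((((6+a)+(24+(y*0)))*(z*((5*2)*y)))*(y+(((4*9)*z)*(x*(9*b)))))
Step 2: at LLRR: (y*0) -> 0; overall: ((((6+a)+(24+(y*0)))*(z*((5*2)*y)))*(y+(((4*9)*z)*(x*(9*b))))) -> ((((6+a)+(24+0))*(z*((5*2)*y)))*(y+(((4*9)*z)*(x*(9*b)))))
Step 3: at LLR: (24+0) -> 24; overall: ((((6+a)+(24+0))*(z*((5*2)*y)))*(y+(((4*9)*z)*(x*(9*b))))) -> ((((6+a)+24)*(z*((5*2)*y)))*(y+(((4*9)*z)*(x*(9*b)))))
Step 4: at LRRL: (5*2) -> 10; overall: ((((6+a)+24)*(z*((5*2)*y)))*(y+(((4*9)*z)*(x*(9*b))))) -> ((((6+a)+24)*(z*(10*y)))*(y+(((4*9)*z)*(x*(9*b)))))
Step 5: at RRLL: (4*9) -> 36; overall: ((((6+a)+24)*(z*(10*y)))*(y+(((4*9)*z)*(x*(9*b))))) -> ((((6+a)+24)*(z*(10*y)))*(y+((36*z)*(x*(9*b)))))
Fixed point: ((((6+a)+24)*(z*(10*y)))*(y+((36*z)*(x*(9*b)))))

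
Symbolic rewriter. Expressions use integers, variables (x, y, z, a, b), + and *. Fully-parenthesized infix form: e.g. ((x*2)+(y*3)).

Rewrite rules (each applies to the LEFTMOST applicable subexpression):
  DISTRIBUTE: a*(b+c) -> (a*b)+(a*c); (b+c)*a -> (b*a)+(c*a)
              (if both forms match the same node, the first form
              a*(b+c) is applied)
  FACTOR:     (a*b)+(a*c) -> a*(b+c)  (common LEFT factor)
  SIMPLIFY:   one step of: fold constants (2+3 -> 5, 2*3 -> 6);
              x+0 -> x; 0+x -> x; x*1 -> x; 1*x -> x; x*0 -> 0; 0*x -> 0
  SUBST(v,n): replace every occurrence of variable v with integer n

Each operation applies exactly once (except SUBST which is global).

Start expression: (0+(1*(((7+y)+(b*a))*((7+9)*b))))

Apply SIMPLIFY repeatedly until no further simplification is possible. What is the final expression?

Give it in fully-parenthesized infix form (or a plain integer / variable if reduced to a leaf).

Answer: (((7+y)+(b*a))*(16*b))

Derivation:
Start: (0+(1*(((7+y)+(b*a))*((7+9)*b))))
Step 1: at root: (0+(1*(((7+y)+(b*a))*((7+9)*b)))) -> (1*(((7+y)+(b*a))*((7+9)*b))); overall: (0+(1*(((7+y)+(b*a))*((7+9)*b)))) -> (1*(((7+y)+(b*a))*((7+9)*b)))
Step 2: at root: (1*(((7+y)+(b*a))*((7+9)*b))) -> (((7+y)+(b*a))*((7+9)*b)); overall: (1*(((7+y)+(b*a))*((7+9)*b))) -> (((7+y)+(b*a))*((7+9)*b))
Step 3: at RL: (7+9) -> 16; overall: (((7+y)+(b*a))*((7+9)*b)) -> (((7+y)+(b*a))*(16*b))
Fixed point: (((7+y)+(b*a))*(16*b))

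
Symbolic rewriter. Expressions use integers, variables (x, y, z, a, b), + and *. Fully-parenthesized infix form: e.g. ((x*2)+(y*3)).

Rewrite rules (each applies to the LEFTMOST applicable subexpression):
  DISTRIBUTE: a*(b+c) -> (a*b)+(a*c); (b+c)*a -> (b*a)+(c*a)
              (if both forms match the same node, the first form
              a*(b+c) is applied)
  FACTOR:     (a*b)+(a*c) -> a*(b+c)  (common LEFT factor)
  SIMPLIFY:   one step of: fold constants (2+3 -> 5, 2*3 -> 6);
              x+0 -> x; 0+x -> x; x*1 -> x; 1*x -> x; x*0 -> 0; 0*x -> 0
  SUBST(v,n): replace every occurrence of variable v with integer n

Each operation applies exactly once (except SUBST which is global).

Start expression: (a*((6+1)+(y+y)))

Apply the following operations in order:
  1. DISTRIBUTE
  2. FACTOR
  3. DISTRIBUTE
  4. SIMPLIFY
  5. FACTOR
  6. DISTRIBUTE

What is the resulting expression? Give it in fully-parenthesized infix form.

Answer: ((a*7)+(a*(y+y)))

Derivation:
Start: (a*((6+1)+(y+y)))
Apply DISTRIBUTE at root (target: (a*((6+1)+(y+y)))): (a*((6+1)+(y+y))) -> ((a*(6+1))+(a*(y+y)))
Apply FACTOR at root (target: ((a*(6+1))+(a*(y+y)))): ((a*(6+1))+(a*(y+y))) -> (a*((6+1)+(y+y)))
Apply DISTRIBUTE at root (target: (a*((6+1)+(y+y)))): (a*((6+1)+(y+y))) -> ((a*(6+1))+(a*(y+y)))
Apply SIMPLIFY at LR (target: (6+1)): ((a*(6+1))+(a*(y+y))) -> ((a*7)+(a*(y+y)))
Apply FACTOR at root (target: ((a*7)+(a*(y+y)))): ((a*7)+(a*(y+y))) -> (a*(7+(y+y)))
Apply DISTRIBUTE at root (target: (a*(7+(y+y)))): (a*(7+(y+y))) -> ((a*7)+(a*(y+y)))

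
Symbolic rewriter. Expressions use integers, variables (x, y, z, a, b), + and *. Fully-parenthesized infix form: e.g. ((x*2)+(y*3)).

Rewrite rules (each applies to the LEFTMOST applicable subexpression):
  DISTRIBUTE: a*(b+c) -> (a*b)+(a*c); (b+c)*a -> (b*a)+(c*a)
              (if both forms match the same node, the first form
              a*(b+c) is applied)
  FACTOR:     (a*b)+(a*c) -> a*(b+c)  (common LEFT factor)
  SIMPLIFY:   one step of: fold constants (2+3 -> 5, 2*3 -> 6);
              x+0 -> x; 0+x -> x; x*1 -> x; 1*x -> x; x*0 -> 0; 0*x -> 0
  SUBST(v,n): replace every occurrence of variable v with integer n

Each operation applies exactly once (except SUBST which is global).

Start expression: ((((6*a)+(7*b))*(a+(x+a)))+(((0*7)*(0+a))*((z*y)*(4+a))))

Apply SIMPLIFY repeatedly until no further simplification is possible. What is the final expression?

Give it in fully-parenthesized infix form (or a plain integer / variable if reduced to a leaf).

Answer: (((6*a)+(7*b))*(a+(x+a)))

Derivation:
Start: ((((6*a)+(7*b))*(a+(x+a)))+(((0*7)*(0+a))*((z*y)*(4+a))))
Step 1: at RLL: (0*7) -> 0; overall: ((((6*a)+(7*b))*(a+(x+a)))+(((0*7)*(0+a))*((z*y)*(4+a)))) -> ((((6*a)+(7*b))*(a+(x+a)))+((0*(0+a))*((z*y)*(4+a))))
Step 2: at RL: (0*(0+a)) -> 0; overall: ((((6*a)+(7*b))*(a+(x+a)))+((0*(0+a))*((z*y)*(4+a)))) -> ((((6*a)+(7*b))*(a+(x+a)))+(0*((z*y)*(4+a))))
Step 3: at R: (0*((z*y)*(4+a))) -> 0; overall: ((((6*a)+(7*b))*(a+(x+a)))+(0*((z*y)*(4+a)))) -> ((((6*a)+(7*b))*(a+(x+a)))+0)
Step 4: at root: ((((6*a)+(7*b))*(a+(x+a)))+0) -> (((6*a)+(7*b))*(a+(x+a))); overall: ((((6*a)+(7*b))*(a+(x+a)))+0) -> (((6*a)+(7*b))*(a+(x+a)))
Fixed point: (((6*a)+(7*b))*(a+(x+a)))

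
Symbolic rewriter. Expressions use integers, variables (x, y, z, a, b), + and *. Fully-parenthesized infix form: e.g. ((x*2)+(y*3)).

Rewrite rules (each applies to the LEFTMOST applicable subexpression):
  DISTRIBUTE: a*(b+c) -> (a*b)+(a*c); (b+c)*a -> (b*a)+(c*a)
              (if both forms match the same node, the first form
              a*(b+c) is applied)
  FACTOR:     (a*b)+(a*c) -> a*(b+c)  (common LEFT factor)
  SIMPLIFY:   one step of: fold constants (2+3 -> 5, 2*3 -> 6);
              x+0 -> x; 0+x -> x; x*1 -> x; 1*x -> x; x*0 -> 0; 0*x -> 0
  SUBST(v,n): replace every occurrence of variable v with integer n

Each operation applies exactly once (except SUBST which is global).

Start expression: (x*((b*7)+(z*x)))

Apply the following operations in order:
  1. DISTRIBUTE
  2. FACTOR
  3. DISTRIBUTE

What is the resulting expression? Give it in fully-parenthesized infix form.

Start: (x*((b*7)+(z*x)))
Apply DISTRIBUTE at root (target: (x*((b*7)+(z*x)))): (x*((b*7)+(z*x))) -> ((x*(b*7))+(x*(z*x)))
Apply FACTOR at root (target: ((x*(b*7))+(x*(z*x)))): ((x*(b*7))+(x*(z*x))) -> (x*((b*7)+(z*x)))
Apply DISTRIBUTE at root (target: (x*((b*7)+(z*x)))): (x*((b*7)+(z*x))) -> ((x*(b*7))+(x*(z*x)))

Answer: ((x*(b*7))+(x*(z*x)))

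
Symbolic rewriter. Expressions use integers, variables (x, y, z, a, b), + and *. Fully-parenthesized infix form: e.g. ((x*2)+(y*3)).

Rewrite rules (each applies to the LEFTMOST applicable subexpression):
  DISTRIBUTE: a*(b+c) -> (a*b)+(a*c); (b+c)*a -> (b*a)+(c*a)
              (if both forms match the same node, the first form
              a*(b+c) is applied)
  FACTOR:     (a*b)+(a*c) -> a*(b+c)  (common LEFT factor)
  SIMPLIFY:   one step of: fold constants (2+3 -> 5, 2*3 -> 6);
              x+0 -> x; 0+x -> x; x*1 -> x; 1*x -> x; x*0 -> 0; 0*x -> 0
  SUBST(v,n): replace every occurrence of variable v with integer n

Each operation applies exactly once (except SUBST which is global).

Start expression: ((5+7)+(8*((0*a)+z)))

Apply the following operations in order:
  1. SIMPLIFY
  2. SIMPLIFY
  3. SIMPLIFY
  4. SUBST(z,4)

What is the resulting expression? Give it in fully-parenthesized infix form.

Answer: (12+(8*4))

Derivation:
Start: ((5+7)+(8*((0*a)+z)))
Apply SIMPLIFY at L (target: (5+7)): ((5+7)+(8*((0*a)+z))) -> (12+(8*((0*a)+z)))
Apply SIMPLIFY at RRL (target: (0*a)): (12+(8*((0*a)+z))) -> (12+(8*(0+z)))
Apply SIMPLIFY at RR (target: (0+z)): (12+(8*(0+z))) -> (12+(8*z))
Apply SUBST(z,4): (12+(8*z)) -> (12+(8*4))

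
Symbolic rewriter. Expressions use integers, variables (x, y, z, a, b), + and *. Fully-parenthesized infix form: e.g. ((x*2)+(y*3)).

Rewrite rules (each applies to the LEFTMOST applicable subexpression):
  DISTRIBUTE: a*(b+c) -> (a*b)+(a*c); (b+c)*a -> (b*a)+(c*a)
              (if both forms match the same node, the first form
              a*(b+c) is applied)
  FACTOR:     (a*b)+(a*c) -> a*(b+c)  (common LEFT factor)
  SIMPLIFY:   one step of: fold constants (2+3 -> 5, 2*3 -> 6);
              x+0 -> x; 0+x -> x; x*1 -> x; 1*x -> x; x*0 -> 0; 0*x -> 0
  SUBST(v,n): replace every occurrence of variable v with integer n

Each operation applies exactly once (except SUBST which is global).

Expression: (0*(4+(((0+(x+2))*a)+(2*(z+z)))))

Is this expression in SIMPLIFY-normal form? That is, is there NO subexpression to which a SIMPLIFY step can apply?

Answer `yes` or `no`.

Answer: no

Derivation:
Expression: (0*(4+(((0+(x+2))*a)+(2*(z+z)))))
Scanning for simplifiable subexpressions (pre-order)...
  at root: (0*(4+(((0+(x+2))*a)+(2*(z+z))))) (SIMPLIFIABLE)
  at R: (4+(((0+(x+2))*a)+(2*(z+z)))) (not simplifiable)
  at RR: (((0+(x+2))*a)+(2*(z+z))) (not simplifiable)
  at RRL: ((0+(x+2))*a) (not simplifiable)
  at RRLL: (0+(x+2)) (SIMPLIFIABLE)
  at RRLLR: (x+2) (not simplifiable)
  at RRR: (2*(z+z)) (not simplifiable)
  at RRRR: (z+z) (not simplifiable)
Found simplifiable subexpr at path root: (0*(4+(((0+(x+2))*a)+(2*(z+z)))))
One SIMPLIFY step would give: 0
-> NOT in normal form.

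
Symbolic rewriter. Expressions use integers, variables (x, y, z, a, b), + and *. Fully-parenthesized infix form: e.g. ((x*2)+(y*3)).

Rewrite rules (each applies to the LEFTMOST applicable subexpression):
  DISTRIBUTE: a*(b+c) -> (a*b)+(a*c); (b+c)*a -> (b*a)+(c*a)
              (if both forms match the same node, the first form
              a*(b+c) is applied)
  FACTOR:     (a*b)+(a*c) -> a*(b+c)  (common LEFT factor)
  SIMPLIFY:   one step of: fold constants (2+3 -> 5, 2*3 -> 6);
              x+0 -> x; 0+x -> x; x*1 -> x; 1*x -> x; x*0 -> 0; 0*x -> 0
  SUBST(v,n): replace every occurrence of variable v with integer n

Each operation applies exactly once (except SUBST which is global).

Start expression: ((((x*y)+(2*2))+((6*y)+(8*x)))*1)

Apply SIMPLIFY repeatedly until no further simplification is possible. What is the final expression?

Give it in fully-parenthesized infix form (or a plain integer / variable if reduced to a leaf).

Answer: (((x*y)+4)+((6*y)+(8*x)))

Derivation:
Start: ((((x*y)+(2*2))+((6*y)+(8*x)))*1)
Step 1: at root: ((((x*y)+(2*2))+((6*y)+(8*x)))*1) -> (((x*y)+(2*2))+((6*y)+(8*x))); overall: ((((x*y)+(2*2))+((6*y)+(8*x)))*1) -> (((x*y)+(2*2))+((6*y)+(8*x)))
Step 2: at LR: (2*2) -> 4; overall: (((x*y)+(2*2))+((6*y)+(8*x))) -> (((x*y)+4)+((6*y)+(8*x)))
Fixed point: (((x*y)+4)+((6*y)+(8*x)))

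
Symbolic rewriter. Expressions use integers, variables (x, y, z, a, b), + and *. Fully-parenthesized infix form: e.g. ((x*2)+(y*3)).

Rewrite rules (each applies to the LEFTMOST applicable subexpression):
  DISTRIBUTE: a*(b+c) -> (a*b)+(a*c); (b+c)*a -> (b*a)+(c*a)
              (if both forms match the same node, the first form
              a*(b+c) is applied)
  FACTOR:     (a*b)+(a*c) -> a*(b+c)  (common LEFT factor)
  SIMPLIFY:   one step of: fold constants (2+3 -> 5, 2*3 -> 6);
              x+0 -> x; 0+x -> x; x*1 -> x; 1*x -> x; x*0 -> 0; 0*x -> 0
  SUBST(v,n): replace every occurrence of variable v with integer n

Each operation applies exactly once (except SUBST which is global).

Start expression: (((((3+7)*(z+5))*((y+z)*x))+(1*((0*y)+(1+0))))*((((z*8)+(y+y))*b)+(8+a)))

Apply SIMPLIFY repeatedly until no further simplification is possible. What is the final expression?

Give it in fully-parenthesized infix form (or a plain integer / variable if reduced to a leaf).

Answer: ((((10*(z+5))*((y+z)*x))+1)*((((z*8)+(y+y))*b)+(8+a)))

Derivation:
Start: (((((3+7)*(z+5))*((y+z)*x))+(1*((0*y)+(1+0))))*((((z*8)+(y+y))*b)+(8+a)))
Step 1: at LLLL: (3+7) -> 10; overall: (((((3+7)*(z+5))*((y+z)*x))+(1*((0*y)+(1+0))))*((((z*8)+(y+y))*b)+(8+a))) -> ((((10*(z+5))*((y+z)*x))+(1*((0*y)+(1+0))))*((((z*8)+(y+y))*b)+(8+a)))
Step 2: at LR: (1*((0*y)+(1+0))) -> ((0*y)+(1+0)); overall: ((((10*(z+5))*((y+z)*x))+(1*((0*y)+(1+0))))*((((z*8)+(y+y))*b)+(8+a))) -> ((((10*(z+5))*((y+z)*x))+((0*y)+(1+0)))*((((z*8)+(y+y))*b)+(8+a)))
Step 3: at LRL: (0*y) -> 0; overall: ((((10*(z+5))*((y+z)*x))+((0*y)+(1+0)))*((((z*8)+(y+y))*b)+(8+a))) -> ((((10*(z+5))*((y+z)*x))+(0+(1+0)))*((((z*8)+(y+y))*b)+(8+a)))
Step 4: at LR: (0+(1+0)) -> (1+0); overall: ((((10*(z+5))*((y+z)*x))+(0+(1+0)))*((((z*8)+(y+y))*b)+(8+a))) -> ((((10*(z+5))*((y+z)*x))+(1+0))*((((z*8)+(y+y))*b)+(8+a)))
Step 5: at LR: (1+0) -> 1; overall: ((((10*(z+5))*((y+z)*x))+(1+0))*((((z*8)+(y+y))*b)+(8+a))) -> ((((10*(z+5))*((y+z)*x))+1)*((((z*8)+(y+y))*b)+(8+a)))
Fixed point: ((((10*(z+5))*((y+z)*x))+1)*((((z*8)+(y+y))*b)+(8+a)))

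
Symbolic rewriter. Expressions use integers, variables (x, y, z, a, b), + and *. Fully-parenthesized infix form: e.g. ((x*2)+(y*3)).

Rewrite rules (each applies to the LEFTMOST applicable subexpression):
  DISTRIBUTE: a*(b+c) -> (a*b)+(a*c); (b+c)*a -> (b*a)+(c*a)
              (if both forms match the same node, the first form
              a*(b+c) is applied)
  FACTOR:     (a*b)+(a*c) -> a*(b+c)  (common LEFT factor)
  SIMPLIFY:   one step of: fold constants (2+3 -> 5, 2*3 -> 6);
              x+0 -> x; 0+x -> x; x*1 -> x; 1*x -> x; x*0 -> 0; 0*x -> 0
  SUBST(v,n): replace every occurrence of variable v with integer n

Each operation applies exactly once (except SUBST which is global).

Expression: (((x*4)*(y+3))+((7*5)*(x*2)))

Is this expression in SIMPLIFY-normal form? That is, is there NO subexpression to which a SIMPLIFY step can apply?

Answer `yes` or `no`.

Expression: (((x*4)*(y+3))+((7*5)*(x*2)))
Scanning for simplifiable subexpressions (pre-order)...
  at root: (((x*4)*(y+3))+((7*5)*(x*2))) (not simplifiable)
  at L: ((x*4)*(y+3)) (not simplifiable)
  at LL: (x*4) (not simplifiable)
  at LR: (y+3) (not simplifiable)
  at R: ((7*5)*(x*2)) (not simplifiable)
  at RL: (7*5) (SIMPLIFIABLE)
  at RR: (x*2) (not simplifiable)
Found simplifiable subexpr at path RL: (7*5)
One SIMPLIFY step would give: (((x*4)*(y+3))+(35*(x*2)))
-> NOT in normal form.

Answer: no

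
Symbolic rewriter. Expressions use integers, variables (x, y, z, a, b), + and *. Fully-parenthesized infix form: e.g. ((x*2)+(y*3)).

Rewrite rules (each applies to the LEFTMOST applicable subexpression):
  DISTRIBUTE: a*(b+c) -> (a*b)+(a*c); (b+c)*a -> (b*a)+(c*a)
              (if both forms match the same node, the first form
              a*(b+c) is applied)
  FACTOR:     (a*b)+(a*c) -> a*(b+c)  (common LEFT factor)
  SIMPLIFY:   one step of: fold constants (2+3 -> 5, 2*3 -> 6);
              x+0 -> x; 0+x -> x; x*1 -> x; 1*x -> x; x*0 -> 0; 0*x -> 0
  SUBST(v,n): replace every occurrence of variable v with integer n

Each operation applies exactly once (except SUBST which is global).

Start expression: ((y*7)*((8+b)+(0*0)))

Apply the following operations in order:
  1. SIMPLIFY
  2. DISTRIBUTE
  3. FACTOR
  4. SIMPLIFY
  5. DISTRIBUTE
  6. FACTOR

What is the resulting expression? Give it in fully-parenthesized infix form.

Start: ((y*7)*((8+b)+(0*0)))
Apply SIMPLIFY at RR (target: (0*0)): ((y*7)*((8+b)+(0*0))) -> ((y*7)*((8+b)+0))
Apply DISTRIBUTE at root (target: ((y*7)*((8+b)+0))): ((y*7)*((8+b)+0)) -> (((y*7)*(8+b))+((y*7)*0))
Apply FACTOR at root (target: (((y*7)*(8+b))+((y*7)*0))): (((y*7)*(8+b))+((y*7)*0)) -> ((y*7)*((8+b)+0))
Apply SIMPLIFY at R (target: ((8+b)+0)): ((y*7)*((8+b)+0)) -> ((y*7)*(8+b))
Apply DISTRIBUTE at root (target: ((y*7)*(8+b))): ((y*7)*(8+b)) -> (((y*7)*8)+((y*7)*b))
Apply FACTOR at root (target: (((y*7)*8)+((y*7)*b))): (((y*7)*8)+((y*7)*b)) -> ((y*7)*(8+b))

Answer: ((y*7)*(8+b))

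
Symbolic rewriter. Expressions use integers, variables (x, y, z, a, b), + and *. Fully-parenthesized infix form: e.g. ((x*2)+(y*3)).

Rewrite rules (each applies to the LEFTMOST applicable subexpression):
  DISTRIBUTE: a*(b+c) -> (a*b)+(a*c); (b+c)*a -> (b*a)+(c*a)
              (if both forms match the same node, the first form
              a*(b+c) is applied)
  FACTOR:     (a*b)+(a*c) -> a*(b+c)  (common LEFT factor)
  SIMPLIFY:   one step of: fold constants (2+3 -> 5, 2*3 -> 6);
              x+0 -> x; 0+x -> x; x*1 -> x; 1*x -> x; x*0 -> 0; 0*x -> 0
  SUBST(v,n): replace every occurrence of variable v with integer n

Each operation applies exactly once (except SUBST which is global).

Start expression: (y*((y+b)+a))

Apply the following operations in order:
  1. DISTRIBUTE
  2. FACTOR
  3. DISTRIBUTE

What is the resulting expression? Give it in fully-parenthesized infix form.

Answer: ((y*(y+b))+(y*a))

Derivation:
Start: (y*((y+b)+a))
Apply DISTRIBUTE at root (target: (y*((y+b)+a))): (y*((y+b)+a)) -> ((y*(y+b))+(y*a))
Apply FACTOR at root (target: ((y*(y+b))+(y*a))): ((y*(y+b))+(y*a)) -> (y*((y+b)+a))
Apply DISTRIBUTE at root (target: (y*((y+b)+a))): (y*((y+b)+a)) -> ((y*(y+b))+(y*a))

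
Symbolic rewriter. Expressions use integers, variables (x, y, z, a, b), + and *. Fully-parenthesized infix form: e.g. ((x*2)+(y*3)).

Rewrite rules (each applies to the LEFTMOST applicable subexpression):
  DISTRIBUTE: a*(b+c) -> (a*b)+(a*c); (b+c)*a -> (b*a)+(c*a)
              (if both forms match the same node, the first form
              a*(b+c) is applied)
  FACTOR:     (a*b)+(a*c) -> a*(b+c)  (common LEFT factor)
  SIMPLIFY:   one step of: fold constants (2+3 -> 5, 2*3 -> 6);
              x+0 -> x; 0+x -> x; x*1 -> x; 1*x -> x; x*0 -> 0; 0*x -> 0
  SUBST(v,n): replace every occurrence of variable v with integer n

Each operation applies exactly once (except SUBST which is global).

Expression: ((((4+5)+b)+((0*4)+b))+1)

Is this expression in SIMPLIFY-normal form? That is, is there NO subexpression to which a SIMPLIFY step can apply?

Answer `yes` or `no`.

Answer: no

Derivation:
Expression: ((((4+5)+b)+((0*4)+b))+1)
Scanning for simplifiable subexpressions (pre-order)...
  at root: ((((4+5)+b)+((0*4)+b))+1) (not simplifiable)
  at L: (((4+5)+b)+((0*4)+b)) (not simplifiable)
  at LL: ((4+5)+b) (not simplifiable)
  at LLL: (4+5) (SIMPLIFIABLE)
  at LR: ((0*4)+b) (not simplifiable)
  at LRL: (0*4) (SIMPLIFIABLE)
Found simplifiable subexpr at path LLL: (4+5)
One SIMPLIFY step would give: (((9+b)+((0*4)+b))+1)
-> NOT in normal form.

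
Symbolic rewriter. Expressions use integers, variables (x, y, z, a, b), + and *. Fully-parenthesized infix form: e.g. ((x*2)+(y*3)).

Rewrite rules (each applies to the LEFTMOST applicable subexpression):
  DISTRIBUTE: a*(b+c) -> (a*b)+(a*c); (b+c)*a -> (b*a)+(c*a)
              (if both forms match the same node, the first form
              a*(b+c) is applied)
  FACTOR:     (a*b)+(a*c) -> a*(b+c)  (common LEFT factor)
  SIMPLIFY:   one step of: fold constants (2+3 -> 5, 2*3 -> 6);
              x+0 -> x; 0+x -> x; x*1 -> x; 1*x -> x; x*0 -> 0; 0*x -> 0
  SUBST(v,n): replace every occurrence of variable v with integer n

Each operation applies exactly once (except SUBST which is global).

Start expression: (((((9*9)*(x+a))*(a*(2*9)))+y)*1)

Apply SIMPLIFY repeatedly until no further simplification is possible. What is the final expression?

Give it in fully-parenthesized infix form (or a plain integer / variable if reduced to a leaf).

Start: (((((9*9)*(x+a))*(a*(2*9)))+y)*1)
Step 1: at root: (((((9*9)*(x+a))*(a*(2*9)))+y)*1) -> ((((9*9)*(x+a))*(a*(2*9)))+y); overall: (((((9*9)*(x+a))*(a*(2*9)))+y)*1) -> ((((9*9)*(x+a))*(a*(2*9)))+y)
Step 2: at LLL: (9*9) -> 81; overall: ((((9*9)*(x+a))*(a*(2*9)))+y) -> (((81*(x+a))*(a*(2*9)))+y)
Step 3: at LRR: (2*9) -> 18; overall: (((81*(x+a))*(a*(2*9)))+y) -> (((81*(x+a))*(a*18))+y)
Fixed point: (((81*(x+a))*(a*18))+y)

Answer: (((81*(x+a))*(a*18))+y)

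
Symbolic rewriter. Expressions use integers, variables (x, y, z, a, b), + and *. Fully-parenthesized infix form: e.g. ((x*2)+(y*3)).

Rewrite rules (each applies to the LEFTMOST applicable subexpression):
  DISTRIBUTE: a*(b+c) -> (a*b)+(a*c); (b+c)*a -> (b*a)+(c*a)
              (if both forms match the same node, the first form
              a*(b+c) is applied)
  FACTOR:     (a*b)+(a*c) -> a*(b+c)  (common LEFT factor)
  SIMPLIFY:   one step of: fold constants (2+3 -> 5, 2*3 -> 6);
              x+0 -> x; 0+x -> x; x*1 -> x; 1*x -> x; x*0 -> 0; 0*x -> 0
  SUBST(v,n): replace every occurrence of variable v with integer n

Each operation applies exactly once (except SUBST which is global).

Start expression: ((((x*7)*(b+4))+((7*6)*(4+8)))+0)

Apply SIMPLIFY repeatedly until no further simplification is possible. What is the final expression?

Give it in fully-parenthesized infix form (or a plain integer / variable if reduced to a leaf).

Answer: (((x*7)*(b+4))+504)

Derivation:
Start: ((((x*7)*(b+4))+((7*6)*(4+8)))+0)
Step 1: at root: ((((x*7)*(b+4))+((7*6)*(4+8)))+0) -> (((x*7)*(b+4))+((7*6)*(4+8))); overall: ((((x*7)*(b+4))+((7*6)*(4+8)))+0) -> (((x*7)*(b+4))+((7*6)*(4+8)))
Step 2: at RL: (7*6) -> 42; overall: (((x*7)*(b+4))+((7*6)*(4+8))) -> (((x*7)*(b+4))+(42*(4+8)))
Step 3: at RR: (4+8) -> 12; overall: (((x*7)*(b+4))+(42*(4+8))) -> (((x*7)*(b+4))+(42*12))
Step 4: at R: (42*12) -> 504; overall: (((x*7)*(b+4))+(42*12)) -> (((x*7)*(b+4))+504)
Fixed point: (((x*7)*(b+4))+504)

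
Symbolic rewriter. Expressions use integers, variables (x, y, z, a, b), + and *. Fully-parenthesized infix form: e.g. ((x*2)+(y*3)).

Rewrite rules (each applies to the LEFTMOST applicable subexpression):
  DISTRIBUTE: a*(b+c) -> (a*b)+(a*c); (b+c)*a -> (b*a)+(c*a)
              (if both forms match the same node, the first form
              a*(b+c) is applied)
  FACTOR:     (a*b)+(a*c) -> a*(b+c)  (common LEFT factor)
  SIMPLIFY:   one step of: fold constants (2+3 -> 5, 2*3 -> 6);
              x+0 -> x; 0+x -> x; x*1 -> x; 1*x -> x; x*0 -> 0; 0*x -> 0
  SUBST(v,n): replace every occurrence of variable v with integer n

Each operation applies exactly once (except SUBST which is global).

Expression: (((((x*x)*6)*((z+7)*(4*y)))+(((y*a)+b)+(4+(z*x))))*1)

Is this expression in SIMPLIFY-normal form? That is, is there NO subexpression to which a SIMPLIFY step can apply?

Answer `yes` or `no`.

Answer: no

Derivation:
Expression: (((((x*x)*6)*((z+7)*(4*y)))+(((y*a)+b)+(4+(z*x))))*1)
Scanning for simplifiable subexpressions (pre-order)...
  at root: (((((x*x)*6)*((z+7)*(4*y)))+(((y*a)+b)+(4+(z*x))))*1) (SIMPLIFIABLE)
  at L: ((((x*x)*6)*((z+7)*(4*y)))+(((y*a)+b)+(4+(z*x)))) (not simplifiable)
  at LL: (((x*x)*6)*((z+7)*(4*y))) (not simplifiable)
  at LLL: ((x*x)*6) (not simplifiable)
  at LLLL: (x*x) (not simplifiable)
  at LLR: ((z+7)*(4*y)) (not simplifiable)
  at LLRL: (z+7) (not simplifiable)
  at LLRR: (4*y) (not simplifiable)
  at LR: (((y*a)+b)+(4+(z*x))) (not simplifiable)
  at LRL: ((y*a)+b) (not simplifiable)
  at LRLL: (y*a) (not simplifiable)
  at LRR: (4+(z*x)) (not simplifiable)
  at LRRR: (z*x) (not simplifiable)
Found simplifiable subexpr at path root: (((((x*x)*6)*((z+7)*(4*y)))+(((y*a)+b)+(4+(z*x))))*1)
One SIMPLIFY step would give: ((((x*x)*6)*((z+7)*(4*y)))+(((y*a)+b)+(4+(z*x))))
-> NOT in normal form.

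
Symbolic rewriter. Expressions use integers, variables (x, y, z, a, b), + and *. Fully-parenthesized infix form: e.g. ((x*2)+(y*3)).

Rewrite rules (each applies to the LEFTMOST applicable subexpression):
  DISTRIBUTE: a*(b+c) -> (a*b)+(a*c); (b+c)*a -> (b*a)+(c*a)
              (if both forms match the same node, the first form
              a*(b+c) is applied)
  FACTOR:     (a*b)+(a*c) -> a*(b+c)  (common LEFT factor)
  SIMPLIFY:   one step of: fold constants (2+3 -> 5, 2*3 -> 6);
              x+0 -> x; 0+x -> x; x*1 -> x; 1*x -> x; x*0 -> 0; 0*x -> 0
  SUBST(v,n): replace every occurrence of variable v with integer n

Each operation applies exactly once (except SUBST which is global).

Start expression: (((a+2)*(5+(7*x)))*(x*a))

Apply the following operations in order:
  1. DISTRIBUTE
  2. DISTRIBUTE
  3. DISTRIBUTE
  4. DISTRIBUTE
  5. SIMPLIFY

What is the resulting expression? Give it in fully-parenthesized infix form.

Answer: ((((a*5)*(x*a))+(10*(x*a)))+(((a+2)*(7*x))*(x*a)))

Derivation:
Start: (((a+2)*(5+(7*x)))*(x*a))
Apply DISTRIBUTE at L (target: ((a+2)*(5+(7*x)))): (((a+2)*(5+(7*x)))*(x*a)) -> ((((a+2)*5)+((a+2)*(7*x)))*(x*a))
Apply DISTRIBUTE at root (target: ((((a+2)*5)+((a+2)*(7*x)))*(x*a))): ((((a+2)*5)+((a+2)*(7*x)))*(x*a)) -> ((((a+2)*5)*(x*a))+(((a+2)*(7*x))*(x*a)))
Apply DISTRIBUTE at LL (target: ((a+2)*5)): ((((a+2)*5)*(x*a))+(((a+2)*(7*x))*(x*a))) -> ((((a*5)+(2*5))*(x*a))+(((a+2)*(7*x))*(x*a)))
Apply DISTRIBUTE at L (target: (((a*5)+(2*5))*(x*a))): ((((a*5)+(2*5))*(x*a))+(((a+2)*(7*x))*(x*a))) -> ((((a*5)*(x*a))+((2*5)*(x*a)))+(((a+2)*(7*x))*(x*a)))
Apply SIMPLIFY at LRL (target: (2*5)): ((((a*5)*(x*a))+((2*5)*(x*a)))+(((a+2)*(7*x))*(x*a))) -> ((((a*5)*(x*a))+(10*(x*a)))+(((a+2)*(7*x))*(x*a)))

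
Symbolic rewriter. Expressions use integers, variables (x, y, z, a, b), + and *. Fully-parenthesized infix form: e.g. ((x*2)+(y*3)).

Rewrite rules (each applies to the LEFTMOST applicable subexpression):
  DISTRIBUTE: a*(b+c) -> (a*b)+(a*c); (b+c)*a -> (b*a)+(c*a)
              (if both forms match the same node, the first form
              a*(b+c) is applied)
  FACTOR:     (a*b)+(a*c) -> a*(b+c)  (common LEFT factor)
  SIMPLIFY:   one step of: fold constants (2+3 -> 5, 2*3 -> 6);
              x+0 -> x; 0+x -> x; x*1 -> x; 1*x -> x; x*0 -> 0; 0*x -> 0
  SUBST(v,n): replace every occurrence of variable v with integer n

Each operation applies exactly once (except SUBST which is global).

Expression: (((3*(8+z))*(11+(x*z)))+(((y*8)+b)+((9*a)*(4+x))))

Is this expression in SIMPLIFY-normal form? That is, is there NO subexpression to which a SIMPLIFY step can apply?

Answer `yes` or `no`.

Answer: yes

Derivation:
Expression: (((3*(8+z))*(11+(x*z)))+(((y*8)+b)+((9*a)*(4+x))))
Scanning for simplifiable subexpressions (pre-order)...
  at root: (((3*(8+z))*(11+(x*z)))+(((y*8)+b)+((9*a)*(4+x)))) (not simplifiable)
  at L: ((3*(8+z))*(11+(x*z))) (not simplifiable)
  at LL: (3*(8+z)) (not simplifiable)
  at LLR: (8+z) (not simplifiable)
  at LR: (11+(x*z)) (not simplifiable)
  at LRR: (x*z) (not simplifiable)
  at R: (((y*8)+b)+((9*a)*(4+x))) (not simplifiable)
  at RL: ((y*8)+b) (not simplifiable)
  at RLL: (y*8) (not simplifiable)
  at RR: ((9*a)*(4+x)) (not simplifiable)
  at RRL: (9*a) (not simplifiable)
  at RRR: (4+x) (not simplifiable)
Result: no simplifiable subexpression found -> normal form.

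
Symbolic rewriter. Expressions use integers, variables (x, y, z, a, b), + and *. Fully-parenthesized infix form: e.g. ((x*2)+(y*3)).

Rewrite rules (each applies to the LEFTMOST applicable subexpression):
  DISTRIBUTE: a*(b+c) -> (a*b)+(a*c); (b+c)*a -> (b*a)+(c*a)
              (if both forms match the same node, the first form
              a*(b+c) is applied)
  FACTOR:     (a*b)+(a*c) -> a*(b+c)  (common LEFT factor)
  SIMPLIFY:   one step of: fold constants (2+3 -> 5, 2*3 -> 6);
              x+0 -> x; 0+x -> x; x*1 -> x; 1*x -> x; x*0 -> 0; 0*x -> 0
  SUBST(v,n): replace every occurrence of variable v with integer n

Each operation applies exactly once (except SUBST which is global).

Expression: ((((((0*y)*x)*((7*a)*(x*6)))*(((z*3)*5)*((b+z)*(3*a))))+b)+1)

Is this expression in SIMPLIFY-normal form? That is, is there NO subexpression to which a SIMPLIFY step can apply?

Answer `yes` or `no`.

Expression: ((((((0*y)*x)*((7*a)*(x*6)))*(((z*3)*5)*((b+z)*(3*a))))+b)+1)
Scanning for simplifiable subexpressions (pre-order)...
  at root: ((((((0*y)*x)*((7*a)*(x*6)))*(((z*3)*5)*((b+z)*(3*a))))+b)+1) (not simplifiable)
  at L: (((((0*y)*x)*((7*a)*(x*6)))*(((z*3)*5)*((b+z)*(3*a))))+b) (not simplifiable)
  at LL: ((((0*y)*x)*((7*a)*(x*6)))*(((z*3)*5)*((b+z)*(3*a)))) (not simplifiable)
  at LLL: (((0*y)*x)*((7*a)*(x*6))) (not simplifiable)
  at LLLL: ((0*y)*x) (not simplifiable)
  at LLLLL: (0*y) (SIMPLIFIABLE)
  at LLLR: ((7*a)*(x*6)) (not simplifiable)
  at LLLRL: (7*a) (not simplifiable)
  at LLLRR: (x*6) (not simplifiable)
  at LLR: (((z*3)*5)*((b+z)*(3*a))) (not simplifiable)
  at LLRL: ((z*3)*5) (not simplifiable)
  at LLRLL: (z*3) (not simplifiable)
  at LLRR: ((b+z)*(3*a)) (not simplifiable)
  at LLRRL: (b+z) (not simplifiable)
  at LLRRR: (3*a) (not simplifiable)
Found simplifiable subexpr at path LLLLL: (0*y)
One SIMPLIFY step would give: (((((0*x)*((7*a)*(x*6)))*(((z*3)*5)*((b+z)*(3*a))))+b)+1)
-> NOT in normal form.

Answer: no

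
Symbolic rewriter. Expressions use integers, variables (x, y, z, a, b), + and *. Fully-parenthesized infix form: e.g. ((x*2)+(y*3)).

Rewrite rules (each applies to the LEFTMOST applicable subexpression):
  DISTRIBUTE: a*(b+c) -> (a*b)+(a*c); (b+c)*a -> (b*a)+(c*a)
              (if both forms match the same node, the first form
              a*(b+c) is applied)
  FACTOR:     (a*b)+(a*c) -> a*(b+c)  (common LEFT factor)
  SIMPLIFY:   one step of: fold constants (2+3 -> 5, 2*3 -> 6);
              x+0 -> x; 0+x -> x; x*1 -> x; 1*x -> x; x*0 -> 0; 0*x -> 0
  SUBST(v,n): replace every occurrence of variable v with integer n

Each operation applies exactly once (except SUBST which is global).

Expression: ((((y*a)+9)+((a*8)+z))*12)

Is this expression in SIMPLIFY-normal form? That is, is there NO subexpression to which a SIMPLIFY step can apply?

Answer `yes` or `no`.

Answer: yes

Derivation:
Expression: ((((y*a)+9)+((a*8)+z))*12)
Scanning for simplifiable subexpressions (pre-order)...
  at root: ((((y*a)+9)+((a*8)+z))*12) (not simplifiable)
  at L: (((y*a)+9)+((a*8)+z)) (not simplifiable)
  at LL: ((y*a)+9) (not simplifiable)
  at LLL: (y*a) (not simplifiable)
  at LR: ((a*8)+z) (not simplifiable)
  at LRL: (a*8) (not simplifiable)
Result: no simplifiable subexpression found -> normal form.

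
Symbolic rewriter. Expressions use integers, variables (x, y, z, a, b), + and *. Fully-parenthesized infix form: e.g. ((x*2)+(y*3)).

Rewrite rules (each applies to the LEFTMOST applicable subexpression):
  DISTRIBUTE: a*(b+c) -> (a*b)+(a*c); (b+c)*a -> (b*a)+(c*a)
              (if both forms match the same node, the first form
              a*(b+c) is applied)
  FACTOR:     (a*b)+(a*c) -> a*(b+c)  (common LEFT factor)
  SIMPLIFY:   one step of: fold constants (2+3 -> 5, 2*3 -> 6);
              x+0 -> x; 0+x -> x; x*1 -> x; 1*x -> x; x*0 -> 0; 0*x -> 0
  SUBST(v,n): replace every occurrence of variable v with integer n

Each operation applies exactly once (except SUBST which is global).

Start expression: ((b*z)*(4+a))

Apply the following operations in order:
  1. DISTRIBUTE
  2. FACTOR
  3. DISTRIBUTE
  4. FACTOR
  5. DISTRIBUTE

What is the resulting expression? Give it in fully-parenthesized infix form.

Start: ((b*z)*(4+a))
Apply DISTRIBUTE at root (target: ((b*z)*(4+a))): ((b*z)*(4+a)) -> (((b*z)*4)+((b*z)*a))
Apply FACTOR at root (target: (((b*z)*4)+((b*z)*a))): (((b*z)*4)+((b*z)*a)) -> ((b*z)*(4+a))
Apply DISTRIBUTE at root (target: ((b*z)*(4+a))): ((b*z)*(4+a)) -> (((b*z)*4)+((b*z)*a))
Apply FACTOR at root (target: (((b*z)*4)+((b*z)*a))): (((b*z)*4)+((b*z)*a)) -> ((b*z)*(4+a))
Apply DISTRIBUTE at root (target: ((b*z)*(4+a))): ((b*z)*(4+a)) -> (((b*z)*4)+((b*z)*a))

Answer: (((b*z)*4)+((b*z)*a))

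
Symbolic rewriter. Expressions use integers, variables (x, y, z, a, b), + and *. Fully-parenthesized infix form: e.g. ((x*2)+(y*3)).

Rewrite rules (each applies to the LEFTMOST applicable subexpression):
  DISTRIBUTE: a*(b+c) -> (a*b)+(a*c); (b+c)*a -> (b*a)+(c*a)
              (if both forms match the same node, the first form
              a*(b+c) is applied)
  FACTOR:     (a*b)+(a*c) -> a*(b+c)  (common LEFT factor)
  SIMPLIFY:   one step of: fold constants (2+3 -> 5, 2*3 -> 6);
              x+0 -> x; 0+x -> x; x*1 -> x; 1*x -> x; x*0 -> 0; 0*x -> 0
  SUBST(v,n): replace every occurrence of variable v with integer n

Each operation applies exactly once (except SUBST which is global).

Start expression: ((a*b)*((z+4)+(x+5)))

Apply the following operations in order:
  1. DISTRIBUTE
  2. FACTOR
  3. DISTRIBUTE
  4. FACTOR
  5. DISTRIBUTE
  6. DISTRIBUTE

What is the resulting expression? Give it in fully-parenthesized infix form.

Start: ((a*b)*((z+4)+(x+5)))
Apply DISTRIBUTE at root (target: ((a*b)*((z+4)+(x+5)))): ((a*b)*((z+4)+(x+5))) -> (((a*b)*(z+4))+((a*b)*(x+5)))
Apply FACTOR at root (target: (((a*b)*(z+4))+((a*b)*(x+5)))): (((a*b)*(z+4))+((a*b)*(x+5))) -> ((a*b)*((z+4)+(x+5)))
Apply DISTRIBUTE at root (target: ((a*b)*((z+4)+(x+5)))): ((a*b)*((z+4)+(x+5))) -> (((a*b)*(z+4))+((a*b)*(x+5)))
Apply FACTOR at root (target: (((a*b)*(z+4))+((a*b)*(x+5)))): (((a*b)*(z+4))+((a*b)*(x+5))) -> ((a*b)*((z+4)+(x+5)))
Apply DISTRIBUTE at root (target: ((a*b)*((z+4)+(x+5)))): ((a*b)*((z+4)+(x+5))) -> (((a*b)*(z+4))+((a*b)*(x+5)))
Apply DISTRIBUTE at L (target: ((a*b)*(z+4))): (((a*b)*(z+4))+((a*b)*(x+5))) -> ((((a*b)*z)+((a*b)*4))+((a*b)*(x+5)))

Answer: ((((a*b)*z)+((a*b)*4))+((a*b)*(x+5)))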